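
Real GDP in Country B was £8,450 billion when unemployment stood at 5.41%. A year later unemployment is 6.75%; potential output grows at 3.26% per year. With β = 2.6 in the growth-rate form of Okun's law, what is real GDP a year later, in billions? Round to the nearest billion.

£8,431 billion

Δu = 6.75 - 5.41 = 1.34 points.
Okun's law (growth form): g_Y = g_Y* - β × Δu = 3.26 - 2.6 × (1.34) = 3.26 - 3.484 = -0.224%.
Real GDP in the next year = 8450 × (1 - 0.224/100) = 8450 × 0.99776 ≈ 8431 billion.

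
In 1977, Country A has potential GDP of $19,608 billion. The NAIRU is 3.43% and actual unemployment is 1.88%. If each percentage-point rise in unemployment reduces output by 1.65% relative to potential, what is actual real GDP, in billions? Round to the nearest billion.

$20,109 billion

Unemployment gap = 1.88 - 3.43 = -1.55 points, so the output gap is -1.65 × (-1.55) = 2.5575%.
Actual GDP = 19608 × (1 + 2.5575/100) = 19608 × 1.025575 ≈ 20109 billion.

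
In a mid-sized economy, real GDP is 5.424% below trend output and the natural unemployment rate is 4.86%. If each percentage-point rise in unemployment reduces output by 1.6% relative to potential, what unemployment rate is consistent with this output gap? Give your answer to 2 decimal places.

From Okun's law, u - u* = -(output gap)/β = -(-5.424)/1.6 = 3.39 points.
So u = 4.86 + 3.39 = 8.25%.

8.25%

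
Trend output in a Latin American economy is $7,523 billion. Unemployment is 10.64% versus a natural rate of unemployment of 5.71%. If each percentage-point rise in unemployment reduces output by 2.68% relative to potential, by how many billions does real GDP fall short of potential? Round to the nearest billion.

$994 billion

Output gap = -2.68 × (10.64 - 5.71) = -2.68 × 4.93 = -13.2124%.
Actual GDP ≈ 7523 × 0.867876 ≈ 6529 billion, so the shortfall is 7523 - 6529 = 994 billion.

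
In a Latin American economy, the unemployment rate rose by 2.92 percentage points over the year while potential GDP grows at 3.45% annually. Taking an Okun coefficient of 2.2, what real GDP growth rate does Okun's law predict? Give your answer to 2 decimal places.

Growth-rate Okun's law: g_Y = g_Y* - β × Δu.
g_Y = 3.45 - 2.2 × (2.92) = 3.45 - 6.424 = -2.974%, i.e. -2.97% to 2 d.p.

-2.97%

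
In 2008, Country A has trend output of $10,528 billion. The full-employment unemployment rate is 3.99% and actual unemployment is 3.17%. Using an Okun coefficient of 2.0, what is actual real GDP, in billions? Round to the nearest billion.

Unemployment gap = 3.17 - 3.99 = -0.82 points, so the output gap is -2 × (-0.82) = 1.64%.
Actual GDP = 10528 × (1 + 1.64/100) = 10528 × 1.0164 ≈ 10701 billion.

$10,701 billion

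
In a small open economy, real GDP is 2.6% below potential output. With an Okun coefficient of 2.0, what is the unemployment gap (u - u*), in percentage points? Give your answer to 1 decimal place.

Okun's law: output gap = -β × (u - u*), so u - u* = -(output gap)/β.
u - u* = -(-2.6)/2.0 = 1.3 percentage points.

1.3 percentage points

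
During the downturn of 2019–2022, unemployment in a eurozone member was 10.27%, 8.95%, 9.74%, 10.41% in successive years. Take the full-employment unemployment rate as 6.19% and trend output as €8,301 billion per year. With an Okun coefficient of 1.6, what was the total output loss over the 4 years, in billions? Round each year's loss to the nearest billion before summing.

Year 2019: gap = -1.6 × (10.27 - 6.19) = -6.528%, loss ≈ 8301 × 6.528/100 ≈ 542.
Year 2020: gap = -1.6 × (8.95 - 6.19) = -4.416%, loss ≈ 8301 × 4.416/100 ≈ 367.
Year 2021: gap = -1.6 × (9.74 - 6.19) = -5.68%, loss ≈ 8301 × 5.68/100 ≈ 471.
Year 2022: gap = -1.6 × (10.41 - 6.19) = -6.752%, loss ≈ 8301 × 6.752/100 ≈ 560.
Total lost output = 542 + 367 + 471 + 560 = 1940 billion.

€1,940 billion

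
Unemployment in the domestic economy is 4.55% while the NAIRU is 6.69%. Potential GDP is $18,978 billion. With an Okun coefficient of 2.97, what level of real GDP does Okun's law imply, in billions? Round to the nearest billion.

Unemployment gap = 4.55 - 6.69 = -2.14 points, so the output gap is -2.97 × (-2.14) = 6.3558%.
Actual GDP = 18978 × (1 + 6.3558/100) = 18978 × 1.063558 ≈ 20184 billion.

$20,184 billion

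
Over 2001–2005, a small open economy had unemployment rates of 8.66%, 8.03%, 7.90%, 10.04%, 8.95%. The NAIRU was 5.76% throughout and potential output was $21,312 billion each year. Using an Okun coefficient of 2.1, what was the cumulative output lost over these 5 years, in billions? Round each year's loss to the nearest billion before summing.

Year 2001: gap = -2.1 × (8.66 - 5.76) = -6.09%, loss ≈ 21312 × 6.09/100 ≈ 1298.
Year 2002: gap = -2.1 × (8.03 - 5.76) = -4.767%, loss ≈ 21312 × 4.767/100 ≈ 1016.
Year 2003: gap = -2.1 × (7.9 - 5.76) = -4.494%, loss ≈ 21312 × 4.494/100 ≈ 958.
Year 2004: gap = -2.1 × (10.04 - 5.76) = -8.988%, loss ≈ 21312 × 8.988/100 ≈ 1916.
Year 2005: gap = -2.1 × (8.95 - 5.76) = -6.699%, loss ≈ 21312 × 6.699/100 ≈ 1428.
Total lost output = 1298 + 1016 + 958 + 1916 + 1428 = 6616 billion.

$6,616 billion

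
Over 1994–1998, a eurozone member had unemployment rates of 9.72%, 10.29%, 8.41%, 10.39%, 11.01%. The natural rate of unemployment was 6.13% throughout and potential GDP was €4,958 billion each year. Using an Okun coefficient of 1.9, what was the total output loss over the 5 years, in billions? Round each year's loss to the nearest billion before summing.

€1,806 billion

Year 1994: gap = -1.9 × (9.72 - 6.13) = -6.821%, loss ≈ 4958 × 6.821/100 ≈ 338.
Year 1995: gap = -1.9 × (10.29 - 6.13) = -7.904%, loss ≈ 4958 × 7.904/100 ≈ 392.
Year 1996: gap = -1.9 × (8.41 - 6.13) = -4.332%, loss ≈ 4958 × 4.332/100 ≈ 215.
Year 1997: gap = -1.9 × (10.39 - 6.13) = -8.094%, loss ≈ 4958 × 8.094/100 ≈ 401.
Year 1998: gap = -1.9 × (11.01 - 6.13) = -9.272%, loss ≈ 4958 × 9.272/100 ≈ 460.
Total lost output = 338 + 392 + 215 + 401 + 460 = 1806 billion.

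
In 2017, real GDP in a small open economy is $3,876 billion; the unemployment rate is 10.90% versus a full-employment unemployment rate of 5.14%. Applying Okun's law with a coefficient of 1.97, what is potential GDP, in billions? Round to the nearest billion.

$4,372 billion

Unemployment gap = 10.9 - 5.14 = 5.76 points, so output gap = -1.97 × 5.76 = -11.3472%.
Since Y = Y* × (1 + gap/100), Y* = 3876/0.886528 ≈ 4372 billion.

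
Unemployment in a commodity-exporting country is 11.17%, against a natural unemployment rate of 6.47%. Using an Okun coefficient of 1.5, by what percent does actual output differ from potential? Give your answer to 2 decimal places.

-7.05%

The unemployment gap is 11.17 - 6.47 = 4.7 percentage points.
Okun's law gives an output gap of -1.5 × 4.7 = -7.05%, i.e. 7.05% below potential.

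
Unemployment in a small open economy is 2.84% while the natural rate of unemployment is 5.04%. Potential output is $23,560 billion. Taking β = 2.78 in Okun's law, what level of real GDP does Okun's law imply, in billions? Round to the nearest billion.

$25,001 billion

Unemployment gap = 2.84 - 5.04 = -2.2 points, so the output gap is -2.78 × (-2.2) = 6.116%.
Actual GDP = 23560 × (1 + 6.116/100) = 23560 × 1.06116 ≈ 25001 billion.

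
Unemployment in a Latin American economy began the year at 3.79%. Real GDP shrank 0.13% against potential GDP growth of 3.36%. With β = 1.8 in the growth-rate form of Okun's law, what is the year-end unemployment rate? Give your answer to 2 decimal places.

Growth-rate Okun's law: g_Y = g_Y* - β × Δu, so Δu = (g_Y* - g_Y)/β.
Δu = (3.36 + 0.13)/1.8 = 3.49/1.8 = 1.94 percentage points.
Year-end unemployment = 3.79 + 1.94 = 5.73%.

5.73%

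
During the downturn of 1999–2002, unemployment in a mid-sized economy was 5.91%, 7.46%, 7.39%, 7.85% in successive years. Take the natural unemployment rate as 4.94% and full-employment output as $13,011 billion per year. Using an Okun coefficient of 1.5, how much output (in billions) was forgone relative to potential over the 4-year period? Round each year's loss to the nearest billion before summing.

Year 1999: gap = -1.5 × (5.91 - 4.94) = -1.455%, loss ≈ 13011 × 1.455/100 ≈ 189.
Year 2000: gap = -1.5 × (7.46 - 4.94) = -3.78%, loss ≈ 13011 × 3.78/100 ≈ 492.
Year 2001: gap = -1.5 × (7.39 - 4.94) = -3.675%, loss ≈ 13011 × 3.675/100 ≈ 478.
Year 2002: gap = -1.5 × (7.85 - 4.94) = -4.365%, loss ≈ 13011 × 4.365/100 ≈ 568.
Total lost output = 189 + 492 + 478 + 568 = 1727 billion.

$1,727 billion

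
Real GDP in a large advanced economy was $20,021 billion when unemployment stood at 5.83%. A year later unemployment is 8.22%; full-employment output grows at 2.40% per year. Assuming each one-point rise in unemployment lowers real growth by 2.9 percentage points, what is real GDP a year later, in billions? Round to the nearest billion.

$19,114 billion

Δu = 8.22 - 5.83 = 2.39 points.
Okun's law (growth form): g_Y = g_Y* - β × Δu = 2.40 - 2.9 × (2.39) = 2.4 - 6.931 = -4.531%.
Real GDP in the next year = 20021 × (1 - 4.531/100) = 20021 × 0.95469 ≈ 19114 billion.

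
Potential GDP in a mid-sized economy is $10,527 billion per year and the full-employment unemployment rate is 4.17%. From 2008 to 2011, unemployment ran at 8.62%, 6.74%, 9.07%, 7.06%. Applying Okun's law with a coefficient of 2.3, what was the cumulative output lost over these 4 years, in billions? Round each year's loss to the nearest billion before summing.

Year 2008: gap = -2.3 × (8.62 - 4.17) = -10.235%, loss ≈ 10527 × 10.235/100 ≈ 1077.
Year 2009: gap = -2.3 × (6.74 - 4.17) = -5.911%, loss ≈ 10527 × 5.911/100 ≈ 622.
Year 2010: gap = -2.3 × (9.07 - 4.17) = -11.27%, loss ≈ 10527 × 11.27/100 ≈ 1186.
Year 2011: gap = -2.3 × (7.06 - 4.17) = -6.647%, loss ≈ 10527 × 6.647/100 ≈ 700.
Total lost output = 1077 + 622 + 1186 + 700 = 3585 billion.

$3,585 billion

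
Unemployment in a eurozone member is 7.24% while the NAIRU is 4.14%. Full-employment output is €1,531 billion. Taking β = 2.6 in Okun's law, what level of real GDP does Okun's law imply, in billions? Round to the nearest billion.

Unemployment gap = 7.24 - 4.14 = 3.1 points, so the output gap is -2.6 × 3.1 = -8.06%.
Actual GDP = 1531 × (1 - 8.06/100) = 1531 × 0.9194 ≈ 1408 billion.

€1,408 billion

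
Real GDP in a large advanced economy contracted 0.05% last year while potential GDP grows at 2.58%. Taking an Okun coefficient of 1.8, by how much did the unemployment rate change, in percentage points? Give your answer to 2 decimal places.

1.46 percentage points

Growth-rate Okun's law: g_Y = g_Y* - β × Δu, so Δu = (g_Y* - g_Y)/β.
Δu = (2.58 + 0.05)/1.8 = 2.63/1.8 = 1.46 percentage points.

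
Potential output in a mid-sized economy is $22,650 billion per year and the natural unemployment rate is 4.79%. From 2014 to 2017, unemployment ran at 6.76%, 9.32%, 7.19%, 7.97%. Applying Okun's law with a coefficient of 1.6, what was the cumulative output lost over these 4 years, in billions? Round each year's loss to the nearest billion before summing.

$4,378 billion

Year 2014: gap = -1.6 × (6.76 - 4.79) = -3.152%, loss ≈ 22650 × 3.152/100 ≈ 714.
Year 2015: gap = -1.6 × (9.32 - 4.79) = -7.248%, loss ≈ 22650 × 7.248/100 ≈ 1642.
Year 2016: gap = -1.6 × (7.19 - 4.79) = -3.84%, loss ≈ 22650 × 3.84/100 ≈ 870.
Year 2017: gap = -1.6 × (7.97 - 4.79) = -5.088%, loss ≈ 22650 × 5.088/100 ≈ 1152.
Total lost output = 714 + 1642 + 870 + 1152 = 4378 billion.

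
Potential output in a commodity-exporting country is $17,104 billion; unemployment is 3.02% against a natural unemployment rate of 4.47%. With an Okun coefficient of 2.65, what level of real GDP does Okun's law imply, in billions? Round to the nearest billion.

Unemployment gap = 3.02 - 4.47 = -1.45 points, so the output gap is -2.65 × (-1.45) = 3.8425%.
Actual GDP = 17104 × (1 + 3.8425/100) = 17104 × 1.038425 ≈ 17761 billion.

$17,761 billion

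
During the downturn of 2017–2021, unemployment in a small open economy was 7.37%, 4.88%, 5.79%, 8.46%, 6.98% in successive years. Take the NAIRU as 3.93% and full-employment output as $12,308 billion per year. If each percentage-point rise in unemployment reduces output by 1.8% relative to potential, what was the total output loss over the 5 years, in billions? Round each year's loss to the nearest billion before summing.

$3,064 billion

Year 2017: gap = -1.8 × (7.37 - 3.93) = -6.192%, loss ≈ 12308 × 6.192/100 ≈ 762.
Year 2018: gap = -1.8 × (4.88 - 3.93) = -1.71%, loss ≈ 12308 × 1.71/100 ≈ 210.
Year 2019: gap = -1.8 × (5.79 - 3.93) = -3.348%, loss ≈ 12308 × 3.348/100 ≈ 412.
Year 2020: gap = -1.8 × (8.46 - 3.93) = -8.154%, loss ≈ 12308 × 8.154/100 ≈ 1004.
Year 2021: gap = -1.8 × (6.98 - 3.93) = -5.49%, loss ≈ 12308 × 5.49/100 ≈ 676.
Total lost output = 762 + 210 + 412 + 1004 + 676 = 3064 billion.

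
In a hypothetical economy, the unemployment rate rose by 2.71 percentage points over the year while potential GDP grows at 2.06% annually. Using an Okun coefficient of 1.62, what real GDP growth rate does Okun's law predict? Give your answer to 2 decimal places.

Growth-rate Okun's law: g_Y = g_Y* - β × Δu.
g_Y = 2.06 - 1.62 × (2.71) = 2.06 - 4.3902 = -2.3302%, i.e. -2.33% to 2 d.p.

-2.33%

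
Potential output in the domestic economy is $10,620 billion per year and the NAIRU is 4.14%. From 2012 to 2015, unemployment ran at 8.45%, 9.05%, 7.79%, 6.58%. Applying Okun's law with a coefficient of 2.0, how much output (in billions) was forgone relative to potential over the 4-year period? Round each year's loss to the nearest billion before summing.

$3,251 billion

Year 2012: gap = -2.0 × (8.45 - 4.14) = -8.62%, loss ≈ 10620 × 8.62/100 ≈ 915.
Year 2013: gap = -2.0 × (9.05 - 4.14) = -9.82%, loss ≈ 10620 × 9.82/100 ≈ 1043.
Year 2014: gap = -2.0 × (7.79 - 4.14) = -7.3%, loss ≈ 10620 × 7.3/100 ≈ 775.
Year 2015: gap = -2.0 × (6.58 - 4.14) = -4.88%, loss ≈ 10620 × 4.88/100 ≈ 518.
Total lost output = 915 + 1043 + 775 + 518 = 3251 billion.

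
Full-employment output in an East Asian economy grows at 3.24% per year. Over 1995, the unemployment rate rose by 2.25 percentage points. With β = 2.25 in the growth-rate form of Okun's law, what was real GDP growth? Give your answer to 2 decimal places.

Growth-rate Okun's law: g_Y = g_Y* - β × Δu.
g_Y = 3.24 - 2.25 × (2.25) = 3.24 - 5.0625 = -1.8225%, i.e. -1.82% to 2 d.p.

-1.82%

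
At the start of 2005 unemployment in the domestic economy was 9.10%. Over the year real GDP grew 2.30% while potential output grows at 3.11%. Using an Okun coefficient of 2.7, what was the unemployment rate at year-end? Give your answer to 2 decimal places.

Growth-rate Okun's law: g_Y = g_Y* - β × Δu, so Δu = (g_Y* - g_Y)/β.
Δu = (3.11 - 2.3)/2.7 = 0.81/2.7 = 0.30 percentage points.
Year-end unemployment = 9.1 + 0.3 = 9.40%.

9.40%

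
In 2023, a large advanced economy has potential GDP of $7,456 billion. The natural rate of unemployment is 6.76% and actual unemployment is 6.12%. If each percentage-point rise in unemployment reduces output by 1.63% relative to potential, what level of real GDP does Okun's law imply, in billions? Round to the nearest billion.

$7,534 billion

Unemployment gap = 6.12 - 6.76 = -0.64 points, so the output gap is -1.63 × (-0.64) = 1.0432%.
Actual GDP = 7456 × (1 + 1.0432/100) = 7456 × 1.010432 ≈ 7534 billion.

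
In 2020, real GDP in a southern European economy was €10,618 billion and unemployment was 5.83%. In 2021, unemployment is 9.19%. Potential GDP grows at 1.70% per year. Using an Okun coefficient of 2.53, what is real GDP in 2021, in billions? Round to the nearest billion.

€9,896 billion

Δu = 9.19 - 5.83 = 3.36 points.
Okun's law (growth form): g_Y = g_Y* - β × Δu = 1.70 - 2.53 × (3.36) = 1.7 - 8.5008 = -6.8008%.
Real GDP in the next year = 10618 × (1 - 6.8008/100) = 10618 × 0.931992 ≈ 9896 billion.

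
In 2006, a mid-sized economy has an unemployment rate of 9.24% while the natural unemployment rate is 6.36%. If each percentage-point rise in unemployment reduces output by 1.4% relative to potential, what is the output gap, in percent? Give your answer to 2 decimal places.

-4.03%

The unemployment gap is 9.24 - 6.36 = 2.88 percentage points.
Okun's law gives an output gap of -1.4 × 2.88 = -4.032%, i.e. 4.03% below potential.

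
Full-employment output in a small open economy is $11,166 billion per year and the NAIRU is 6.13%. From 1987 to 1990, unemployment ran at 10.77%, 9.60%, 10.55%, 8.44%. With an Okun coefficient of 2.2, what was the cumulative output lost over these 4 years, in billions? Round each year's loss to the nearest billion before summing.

$3,645 billion

Year 1987: gap = -2.2 × (10.77 - 6.13) = -10.208%, loss ≈ 11166 × 10.208/100 ≈ 1140.
Year 1988: gap = -2.2 × (9.6 - 6.13) = -7.634%, loss ≈ 11166 × 7.634/100 ≈ 852.
Year 1989: gap = -2.2 × (10.55 - 6.13) = -9.724%, loss ≈ 11166 × 9.724/100 ≈ 1086.
Year 1990: gap = -2.2 × (8.44 - 6.13) = -5.082%, loss ≈ 11166 × 5.082/100 ≈ 567.
Total lost output = 1140 + 852 + 1086 + 567 = 3645 billion.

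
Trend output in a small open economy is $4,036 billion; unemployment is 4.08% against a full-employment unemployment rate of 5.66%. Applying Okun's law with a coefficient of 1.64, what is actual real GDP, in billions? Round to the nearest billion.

$4,141 billion

Unemployment gap = 4.08 - 5.66 = -1.58 points, so the output gap is -1.64 × (-1.58) = 2.5912%.
Actual GDP = 4036 × (1 + 2.5912/100) = 4036 × 1.025912 ≈ 4141 billion.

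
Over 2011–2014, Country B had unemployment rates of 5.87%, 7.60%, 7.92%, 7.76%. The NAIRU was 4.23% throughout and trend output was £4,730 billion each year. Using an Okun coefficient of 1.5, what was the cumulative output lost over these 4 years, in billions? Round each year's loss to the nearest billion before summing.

£867 billion

Year 2011: gap = -1.5 × (5.87 - 4.23) = -2.46%, loss ≈ 4730 × 2.46/100 ≈ 116.
Year 2012: gap = -1.5 × (7.6 - 4.23) = -5.055%, loss ≈ 4730 × 5.055/100 ≈ 239.
Year 2013: gap = -1.5 × (7.92 - 4.23) = -5.535%, loss ≈ 4730 × 5.535/100 ≈ 262.
Year 2014: gap = -1.5 × (7.76 - 4.23) = -5.295%, loss ≈ 4730 × 5.295/100 ≈ 250.
Total lost output = 116 + 239 + 262 + 250 = 867 billion.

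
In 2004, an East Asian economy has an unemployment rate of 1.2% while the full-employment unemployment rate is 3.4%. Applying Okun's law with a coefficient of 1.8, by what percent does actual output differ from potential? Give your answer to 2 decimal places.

3.96%

The unemployment gap is 1.2 - 3.4 = -2.2 percentage points.
Okun's law gives an output gap of -1.8 × (-2.2) = 3.96%, i.e. 3.96% above potential.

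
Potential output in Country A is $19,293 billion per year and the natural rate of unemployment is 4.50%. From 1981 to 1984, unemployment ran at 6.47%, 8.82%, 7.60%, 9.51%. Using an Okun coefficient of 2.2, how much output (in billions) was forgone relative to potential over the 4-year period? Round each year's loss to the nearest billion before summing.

$6,112 billion

Year 1981: gap = -2.2 × (6.47 - 4.5) = -4.334%, loss ≈ 19293 × 4.334/100 ≈ 836.
Year 1982: gap = -2.2 × (8.82 - 4.5) = -9.504%, loss ≈ 19293 × 9.504/100 ≈ 1834.
Year 1983: gap = -2.2 × (7.6 - 4.5) = -6.82%, loss ≈ 19293 × 6.82/100 ≈ 1316.
Year 1984: gap = -2.2 × (9.51 - 4.5) = -11.022%, loss ≈ 19293 × 11.022/100 ≈ 2126.
Total lost output = 836 + 1834 + 1316 + 2126 = 6112 billion.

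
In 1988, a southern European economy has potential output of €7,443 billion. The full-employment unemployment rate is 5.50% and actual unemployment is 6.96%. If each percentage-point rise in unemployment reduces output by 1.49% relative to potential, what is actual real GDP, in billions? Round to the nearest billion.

€7,281 billion

Unemployment gap = 6.96 - 5.5 = 1.46 points, so the output gap is -1.49 × 1.46 = -2.1754%.
Actual GDP = 7443 × (1 - 2.1754/100) = 7443 × 0.978246 ≈ 7281 billion.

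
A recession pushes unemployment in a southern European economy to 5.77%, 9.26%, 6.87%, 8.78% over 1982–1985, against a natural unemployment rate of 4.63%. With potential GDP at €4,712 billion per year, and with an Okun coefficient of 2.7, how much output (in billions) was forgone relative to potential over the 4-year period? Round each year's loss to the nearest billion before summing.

€1,547 billion

Year 1982: gap = -2.7 × (5.77 - 4.63) = -3.078%, loss ≈ 4712 × 3.078/100 ≈ 145.
Year 1983: gap = -2.7 × (9.26 - 4.63) = -12.501%, loss ≈ 4712 × 12.501/100 ≈ 589.
Year 1984: gap = -2.7 × (6.87 - 4.63) = -6.048%, loss ≈ 4712 × 6.048/100 ≈ 285.
Year 1985: gap = -2.7 × (8.78 - 4.63) = -11.205%, loss ≈ 4712 × 11.205/100 ≈ 528.
Total lost output = 145 + 589 + 285 + 528 = 1547 billion.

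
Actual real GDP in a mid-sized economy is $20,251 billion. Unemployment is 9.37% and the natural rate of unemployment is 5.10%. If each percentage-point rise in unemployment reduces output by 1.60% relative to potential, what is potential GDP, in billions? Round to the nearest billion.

Unemployment gap = 9.37 - 5.1 = 4.27 points, so output gap = -1.6 × 4.27 = -6.832%.
Since Y = Y* × (1 + gap/100), Y* = 20251/0.93168 ≈ 21736 billion.

$21,736 billion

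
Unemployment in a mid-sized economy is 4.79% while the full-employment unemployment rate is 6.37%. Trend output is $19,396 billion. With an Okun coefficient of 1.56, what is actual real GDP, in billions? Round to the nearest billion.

$19,874 billion

Unemployment gap = 4.79 - 6.37 = -1.58 points, so the output gap is -1.56 × (-1.58) = 2.4648%.
Actual GDP = 19396 × (1 + 2.4648/100) = 19396 × 1.024648 ≈ 19874 billion.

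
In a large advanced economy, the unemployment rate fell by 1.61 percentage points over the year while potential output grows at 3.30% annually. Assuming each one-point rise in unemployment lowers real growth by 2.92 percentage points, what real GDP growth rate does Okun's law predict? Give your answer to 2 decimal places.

8.00%

Growth-rate Okun's law: g_Y = g_Y* - β × Δu.
g_Y = 3.30 - 2.92 × (-1.61) = 3.3 + 4.7012 = 8.0012%, i.e. 8.00% to 2 d.p.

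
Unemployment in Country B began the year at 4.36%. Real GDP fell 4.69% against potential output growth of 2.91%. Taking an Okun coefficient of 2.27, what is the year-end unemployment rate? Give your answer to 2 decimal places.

Growth-rate Okun's law: g_Y = g_Y* - β × Δu, so Δu = (g_Y* - g_Y)/β.
Δu = (2.91 + 4.69)/2.27 = 7.6/2.27 = 3.35 percentage points.
Year-end unemployment = 4.36 + 3.35 = 7.71%.

7.71%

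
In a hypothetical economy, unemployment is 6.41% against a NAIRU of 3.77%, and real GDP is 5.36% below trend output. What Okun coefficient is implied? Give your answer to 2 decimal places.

Okun's law: output gap = -β × (u - u*).
-5.36 = -β × (6.41 - 3.77) = -β × 2.64, so β = 5.36/2.64 = 2.03.

β ≈ 2.03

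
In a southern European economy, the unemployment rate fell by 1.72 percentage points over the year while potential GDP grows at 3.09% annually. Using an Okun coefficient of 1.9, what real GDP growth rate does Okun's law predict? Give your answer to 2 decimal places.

Growth-rate Okun's law: g_Y = g_Y* - β × Δu.
g_Y = 3.09 - 1.9 × (-1.72) = 3.09 + 3.268 = 6.358%, i.e. 6.36% to 2 d.p.

6.36%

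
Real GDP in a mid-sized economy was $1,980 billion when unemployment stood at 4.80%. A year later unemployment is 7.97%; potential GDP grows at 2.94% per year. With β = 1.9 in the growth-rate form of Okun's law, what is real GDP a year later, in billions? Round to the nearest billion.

$1,919 billion

Δu = 7.97 - 4.8 = 3.17 points.
Okun's law (growth form): g_Y = g_Y* - β × Δu = 2.94 - 1.9 × (3.17) = 2.94 - 6.023 = -3.083%.
Real GDP in the next year = 1980 × (1 - 3.083/100) = 1980 × 0.96917 ≈ 1919 billion.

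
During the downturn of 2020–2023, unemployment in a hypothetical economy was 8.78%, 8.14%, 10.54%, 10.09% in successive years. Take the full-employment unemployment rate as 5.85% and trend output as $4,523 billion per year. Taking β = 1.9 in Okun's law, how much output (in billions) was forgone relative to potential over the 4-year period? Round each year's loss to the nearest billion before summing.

$1,216 billion

Year 2020: gap = -1.9 × (8.78 - 5.85) = -5.567%, loss ≈ 4523 × 5.567/100 ≈ 252.
Year 2021: gap = -1.9 × (8.14 - 5.85) = -4.351%, loss ≈ 4523 × 4.351/100 ≈ 197.
Year 2022: gap = -1.9 × (10.54 - 5.85) = -8.911%, loss ≈ 4523 × 8.911/100 ≈ 403.
Year 2023: gap = -1.9 × (10.09 - 5.85) = -8.056%, loss ≈ 4523 × 8.056/100 ≈ 364.
Total lost output = 252 + 197 + 403 + 364 = 1216 billion.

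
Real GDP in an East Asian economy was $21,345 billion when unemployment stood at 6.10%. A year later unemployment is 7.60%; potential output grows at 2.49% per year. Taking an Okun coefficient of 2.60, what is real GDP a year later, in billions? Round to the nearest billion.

Δu = 7.6 - 6.1 = 1.5 points.
Okun's law (growth form): g_Y = g_Y* - β × Δu = 2.49 - 2.60 × (1.50) = 2.49 - 3.9 = -1.41%.
Real GDP in the next year = 21345 × (1 - 1.41/100) = 21345 × 0.9859 ≈ 21044 billion.

$21,044 billion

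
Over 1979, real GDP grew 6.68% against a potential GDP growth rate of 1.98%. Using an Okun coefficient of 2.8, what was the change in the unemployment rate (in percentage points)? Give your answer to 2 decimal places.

Growth-rate Okun's law: g_Y = g_Y* - β × Δu, so Δu = (g_Y* - g_Y)/β.
Δu = (1.98 - 6.68)/2.8 = -4.7/2.8 = -1.68 percentage points.

-1.68 percentage points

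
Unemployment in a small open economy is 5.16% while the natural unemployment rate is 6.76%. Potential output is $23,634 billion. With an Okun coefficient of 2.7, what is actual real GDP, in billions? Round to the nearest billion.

Unemployment gap = 5.16 - 6.76 = -1.6 points, so the output gap is -2.7 × (-1.6) = 4.32%.
Actual GDP = 23634 × (1 + 4.32/100) = 23634 × 1.0432 ≈ 24655 billion.

$24,655 billion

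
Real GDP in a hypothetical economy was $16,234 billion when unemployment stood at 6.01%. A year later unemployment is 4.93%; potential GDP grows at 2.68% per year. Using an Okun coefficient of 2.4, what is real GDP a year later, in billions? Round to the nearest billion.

Δu = 4.93 - 6.01 = -1.08 points.
Okun's law (growth form): g_Y = g_Y* - β × Δu = 2.68 - 2.4 × (-1.08) = 2.68 + 2.592 = 5.272%.
Real GDP in the next year = 16234 × (1 + 5.272/100) = 16234 × 1.05272 ≈ 17090 billion.

$17,090 billion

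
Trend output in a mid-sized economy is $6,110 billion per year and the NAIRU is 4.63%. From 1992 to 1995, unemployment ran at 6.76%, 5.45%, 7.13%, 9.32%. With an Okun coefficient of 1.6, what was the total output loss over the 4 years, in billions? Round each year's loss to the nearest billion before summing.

$990 billion

Year 1992: gap = -1.6 × (6.76 - 4.63) = -3.408%, loss ≈ 6110 × 3.408/100 ≈ 208.
Year 1993: gap = -1.6 × (5.45 - 4.63) = -1.312%, loss ≈ 6110 × 1.312/100 ≈ 80.
Year 1994: gap = -1.6 × (7.13 - 4.63) = -4%, loss ≈ 6110 × 4/100 ≈ 244.
Year 1995: gap = -1.6 × (9.32 - 4.63) = -7.504%, loss ≈ 6110 × 7.504/100 ≈ 458.
Total lost output = 208 + 80 + 244 + 458 = 990 billion.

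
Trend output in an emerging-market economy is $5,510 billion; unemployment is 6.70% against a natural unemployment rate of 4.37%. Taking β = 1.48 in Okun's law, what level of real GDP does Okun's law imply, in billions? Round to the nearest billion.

Unemployment gap = 6.7 - 4.37 = 2.33 points, so the output gap is -1.48 × 2.33 = -3.4484%.
Actual GDP = 5510 × (1 - 3.4484/100) = 5510 × 0.965516 ≈ 5320 billion.

$5,320 billion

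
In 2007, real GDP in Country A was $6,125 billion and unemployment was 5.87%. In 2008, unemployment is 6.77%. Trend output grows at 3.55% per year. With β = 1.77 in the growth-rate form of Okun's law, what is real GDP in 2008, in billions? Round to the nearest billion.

Δu = 6.77 - 5.87 = 0.9 points.
Okun's law (growth form): g_Y = g_Y* - β × Δu = 3.55 - 1.77 × (0.90) = 3.55 - 1.593 = 1.957%.
Real GDP in the next year = 6125 × (1 + 1.957/100) = 6125 × 1.01957 ≈ 6245 billion.

$6,245 billion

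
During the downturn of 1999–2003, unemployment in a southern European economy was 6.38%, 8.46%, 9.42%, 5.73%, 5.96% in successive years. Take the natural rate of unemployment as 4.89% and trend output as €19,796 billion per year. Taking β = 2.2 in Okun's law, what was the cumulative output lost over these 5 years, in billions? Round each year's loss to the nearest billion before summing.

Year 1999: gap = -2.2 × (6.38 - 4.89) = -3.278%, loss ≈ 19796 × 3.278/100 ≈ 649.
Year 2000: gap = -2.2 × (8.46 - 4.89) = -7.854%, loss ≈ 19796 × 7.854/100 ≈ 1555.
Year 2001: gap = -2.2 × (9.42 - 4.89) = -9.966%, loss ≈ 19796 × 9.966/100 ≈ 1973.
Year 2002: gap = -2.2 × (5.73 - 4.89) = -1.848%, loss ≈ 19796 × 1.848/100 ≈ 366.
Year 2003: gap = -2.2 × (5.96 - 4.89) = -2.354%, loss ≈ 19796 × 2.354/100 ≈ 466.
Total lost output = 649 + 1555 + 1973 + 366 + 466 = 5009 billion.

€5,009 billion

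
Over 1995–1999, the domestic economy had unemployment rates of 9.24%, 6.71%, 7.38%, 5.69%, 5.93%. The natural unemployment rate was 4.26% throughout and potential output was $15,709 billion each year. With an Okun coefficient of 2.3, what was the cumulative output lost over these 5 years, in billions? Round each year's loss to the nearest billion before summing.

Year 1995: gap = -2.3 × (9.24 - 4.26) = -11.454%, loss ≈ 15709 × 11.454/100 ≈ 1799.
Year 1996: gap = -2.3 × (6.71 - 4.26) = -5.635%, loss ≈ 15709 × 5.635/100 ≈ 885.
Year 1997: gap = -2.3 × (7.38 - 4.26) = -7.176%, loss ≈ 15709 × 7.176/100 ≈ 1127.
Year 1998: gap = -2.3 × (5.69 - 4.26) = -3.289%, loss ≈ 15709 × 3.289/100 ≈ 517.
Year 1999: gap = -2.3 × (5.93 - 4.26) = -3.841%, loss ≈ 15709 × 3.841/100 ≈ 603.
Total lost output = 1799 + 885 + 1127 + 517 + 603 = 4931 billion.

$4,931 billion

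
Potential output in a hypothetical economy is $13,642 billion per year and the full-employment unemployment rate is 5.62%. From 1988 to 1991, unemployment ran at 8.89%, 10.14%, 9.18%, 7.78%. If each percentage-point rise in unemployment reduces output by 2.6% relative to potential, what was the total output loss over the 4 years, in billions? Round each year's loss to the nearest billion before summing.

$4,792 billion

Year 1988: gap = -2.6 × (8.89 - 5.62) = -8.502%, loss ≈ 13642 × 8.502/100 ≈ 1160.
Year 1989: gap = -2.6 × (10.14 - 5.62) = -11.752%, loss ≈ 13642 × 11.752/100 ≈ 1603.
Year 1990: gap = -2.6 × (9.18 - 5.62) = -9.256%, loss ≈ 13642 × 9.256/100 ≈ 1263.
Year 1991: gap = -2.6 × (7.78 - 5.62) = -5.616%, loss ≈ 13642 × 5.616/100 ≈ 766.
Total lost output = 1160 + 1603 + 1263 + 766 = 4792 billion.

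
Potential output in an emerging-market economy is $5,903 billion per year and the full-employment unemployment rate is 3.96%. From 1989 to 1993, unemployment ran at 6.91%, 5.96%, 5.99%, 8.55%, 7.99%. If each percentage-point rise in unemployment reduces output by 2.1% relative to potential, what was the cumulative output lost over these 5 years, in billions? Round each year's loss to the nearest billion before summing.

Year 1989: gap = -2.1 × (6.91 - 3.96) = -6.195%, loss ≈ 5903 × 6.195/100 ≈ 366.
Year 1990: gap = -2.1 × (5.96 - 3.96) = -4.2%, loss ≈ 5903 × 4.2/100 ≈ 248.
Year 1991: gap = -2.1 × (5.99 - 3.96) = -4.263%, loss ≈ 5903 × 4.263/100 ≈ 252.
Year 1992: gap = -2.1 × (8.55 - 3.96) = -9.639%, loss ≈ 5903 × 9.639/100 ≈ 569.
Year 1993: gap = -2.1 × (7.99 - 3.96) = -8.463%, loss ≈ 5903 × 8.463/100 ≈ 500.
Total lost output = 366 + 248 + 252 + 569 + 500 = 1935 billion.

$1,935 billion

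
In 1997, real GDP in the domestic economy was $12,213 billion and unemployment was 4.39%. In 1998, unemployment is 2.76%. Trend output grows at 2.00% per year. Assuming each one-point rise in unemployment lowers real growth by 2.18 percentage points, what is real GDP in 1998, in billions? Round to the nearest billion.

$12,891 billion

Δu = 2.76 - 4.39 = -1.63 points.
Okun's law (growth form): g_Y = g_Y* - β × Δu = 2.00 - 2.18 × (-1.63) = 2 + 3.5534 = 5.5534%.
Real GDP in the next year = 12213 × (1 + 5.5534/100) = 12213 × 1.055534 ≈ 12891 billion.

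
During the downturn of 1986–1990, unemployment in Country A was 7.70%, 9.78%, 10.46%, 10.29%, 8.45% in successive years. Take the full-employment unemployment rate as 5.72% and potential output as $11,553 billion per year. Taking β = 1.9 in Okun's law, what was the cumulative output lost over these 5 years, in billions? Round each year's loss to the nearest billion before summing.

Year 1986: gap = -1.9 × (7.7 - 5.72) = -3.762%, loss ≈ 11553 × 3.762/100 ≈ 435.
Year 1987: gap = -1.9 × (9.78 - 5.72) = -7.714%, loss ≈ 11553 × 7.714/100 ≈ 891.
Year 1988: gap = -1.9 × (10.46 - 5.72) = -9.006%, loss ≈ 11553 × 9.006/100 ≈ 1040.
Year 1989: gap = -1.9 × (10.29 - 5.72) = -8.683%, loss ≈ 11553 × 8.683/100 ≈ 1003.
Year 1990: gap = -1.9 × (8.45 - 5.72) = -5.187%, loss ≈ 11553 × 5.187/100 ≈ 599.
Total lost output = 435 + 891 + 1040 + 1003 + 599 = 3968 billion.

$3,968 billion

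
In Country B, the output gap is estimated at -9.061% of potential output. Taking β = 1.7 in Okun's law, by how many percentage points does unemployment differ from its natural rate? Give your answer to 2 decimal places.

Okun's law: output gap = -β × (u - u*), so u - u* = -(output gap)/β.
u - u* = -(-9.061)/1.7 = 5.33 percentage points.

5.33 percentage points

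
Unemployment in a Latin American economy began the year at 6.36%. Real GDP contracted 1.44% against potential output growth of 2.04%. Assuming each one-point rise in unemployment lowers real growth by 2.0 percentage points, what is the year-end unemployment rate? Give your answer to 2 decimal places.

8.10%

Growth-rate Okun's law: g_Y = g_Y* - β × Δu, so Δu = (g_Y* - g_Y)/β.
Δu = (2.04 + 1.44)/2.0 = 3.48/2.0 = 1.74 percentage points.
Year-end unemployment = 6.36 + 1.74 = 8.10%.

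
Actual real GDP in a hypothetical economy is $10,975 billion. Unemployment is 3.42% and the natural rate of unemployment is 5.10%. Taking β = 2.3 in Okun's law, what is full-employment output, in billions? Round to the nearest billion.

Unemployment gap = 3.42 - 5.1 = -1.68 points, so output gap = -2.3 × (-1.68) = 3.864%.
Since Y = Y* × (1 + gap/100), Y* = 10975/1.03864 ≈ 10567 billion.

$10,567 billion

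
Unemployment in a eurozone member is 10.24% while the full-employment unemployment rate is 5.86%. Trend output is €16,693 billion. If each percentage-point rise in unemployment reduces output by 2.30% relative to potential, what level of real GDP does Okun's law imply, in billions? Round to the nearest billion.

€15,011 billion

Unemployment gap = 10.24 - 5.86 = 4.38 points, so the output gap is -2.3 × 4.38 = -10.074%.
Actual GDP = 16693 × (1 - 10.074/100) = 16693 × 0.89926 ≈ 15011 billion.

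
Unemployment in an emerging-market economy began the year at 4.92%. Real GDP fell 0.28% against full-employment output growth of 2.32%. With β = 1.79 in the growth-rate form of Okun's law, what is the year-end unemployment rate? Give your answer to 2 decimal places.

Growth-rate Okun's law: g_Y = g_Y* - β × Δu, so Δu = (g_Y* - g_Y)/β.
Δu = (2.32 + 0.28)/1.79 = 2.6/1.79 = 1.45 percentage points.
Year-end unemployment = 4.92 + 1.45 = 6.37%.

6.37%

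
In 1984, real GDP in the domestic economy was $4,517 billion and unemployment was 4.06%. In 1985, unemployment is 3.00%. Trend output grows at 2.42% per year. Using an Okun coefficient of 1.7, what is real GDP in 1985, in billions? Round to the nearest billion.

Δu = 3 - 4.06 = -1.06 points.
Okun's law (growth form): g_Y = g_Y* - β × Δu = 2.42 - 1.7 × (-1.06) = 2.42 + 1.802 = 4.222%.
Real GDP in the next year = 4517 × (1 + 4.222/100) = 4517 × 1.04222 ≈ 4708 billion.

$4,708 billion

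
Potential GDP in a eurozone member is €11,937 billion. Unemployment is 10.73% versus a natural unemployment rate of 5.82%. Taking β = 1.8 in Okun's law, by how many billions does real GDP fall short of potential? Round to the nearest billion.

Output gap = -1.8 × (10.73 - 5.82) = -1.8 × 4.91 = -8.838%.
Actual GDP ≈ 11937 × 0.91162 ≈ 10882 billion, so the shortfall is 11937 - 10882 = 1055 billion.

€1,055 billion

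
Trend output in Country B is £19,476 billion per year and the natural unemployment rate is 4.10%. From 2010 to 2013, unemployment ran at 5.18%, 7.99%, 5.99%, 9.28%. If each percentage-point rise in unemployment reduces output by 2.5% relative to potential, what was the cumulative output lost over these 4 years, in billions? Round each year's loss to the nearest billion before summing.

£5,862 billion

Year 2010: gap = -2.5 × (5.18 - 4.1) = -2.7%, loss ≈ 19476 × 2.7/100 ≈ 526.
Year 2011: gap = -2.5 × (7.99 - 4.1) = -9.725%, loss ≈ 19476 × 9.725/100 ≈ 1894.
Year 2012: gap = -2.5 × (5.99 - 4.1) = -4.725%, loss ≈ 19476 × 4.725/100 ≈ 920.
Year 2013: gap = -2.5 × (9.28 - 4.1) = -12.95%, loss ≈ 19476 × 12.95/100 ≈ 2522.
Total lost output = 526 + 1894 + 920 + 2522 = 5862 billion.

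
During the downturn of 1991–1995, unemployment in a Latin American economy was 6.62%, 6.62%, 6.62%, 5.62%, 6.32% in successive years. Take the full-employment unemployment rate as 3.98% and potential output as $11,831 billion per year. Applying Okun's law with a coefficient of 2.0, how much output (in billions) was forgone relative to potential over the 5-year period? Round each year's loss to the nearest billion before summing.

$2,817 billion

Year 1991: gap = -2.0 × (6.62 - 3.98) = -5.28%, loss ≈ 11831 × 5.28/100 ≈ 625.
Year 1992: gap = -2.0 × (6.62 - 3.98) = -5.28%, loss ≈ 11831 × 5.28/100 ≈ 625.
Year 1993: gap = -2.0 × (6.62 - 3.98) = -5.28%, loss ≈ 11831 × 5.28/100 ≈ 625.
Year 1994: gap = -2.0 × (5.62 - 3.98) = -3.28%, loss ≈ 11831 × 3.28/100 ≈ 388.
Year 1995: gap = -2.0 × (6.32 - 3.98) = -4.68%, loss ≈ 11831 × 4.68/100 ≈ 554.
Total lost output = 625 + 625 + 625 + 388 + 554 = 2817 billion.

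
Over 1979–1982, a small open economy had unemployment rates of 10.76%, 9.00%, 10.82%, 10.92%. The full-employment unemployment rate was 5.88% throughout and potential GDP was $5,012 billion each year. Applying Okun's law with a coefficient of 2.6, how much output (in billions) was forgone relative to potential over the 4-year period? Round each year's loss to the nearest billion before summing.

$2,344 billion

Year 1979: gap = -2.6 × (10.76 - 5.88) = -12.688%, loss ≈ 5012 × 12.688/100 ≈ 636.
Year 1980: gap = -2.6 × (9 - 5.88) = -8.112%, loss ≈ 5012 × 8.112/100 ≈ 407.
Year 1981: gap = -2.6 × (10.82 - 5.88) = -12.844%, loss ≈ 5012 × 12.844/100 ≈ 644.
Year 1982: gap = -2.6 × (10.92 - 5.88) = -13.104%, loss ≈ 5012 × 13.104/100 ≈ 657.
Total lost output = 636 + 407 + 644 + 657 = 2344 billion.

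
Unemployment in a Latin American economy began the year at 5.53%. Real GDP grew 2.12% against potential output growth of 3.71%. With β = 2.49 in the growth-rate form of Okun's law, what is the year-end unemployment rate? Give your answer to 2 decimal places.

Growth-rate Okun's law: g_Y = g_Y* - β × Δu, so Δu = (g_Y* - g_Y)/β.
Δu = (3.71 - 2.12)/2.49 = 1.59/2.49 = 0.64 percentage points.
Year-end unemployment = 5.53 + 0.64 = 6.17%.

6.17%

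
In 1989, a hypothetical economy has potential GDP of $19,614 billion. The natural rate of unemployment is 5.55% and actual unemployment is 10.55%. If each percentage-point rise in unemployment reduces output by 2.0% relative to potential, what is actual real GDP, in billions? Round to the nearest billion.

Unemployment gap = 10.55 - 5.55 = 5 points, so the output gap is -2 × 5 = -10%.
Actual GDP = 19614 × (1 - 10/100) = 19614 × 0.9 ≈ 17653 billion.

$17,653 billion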